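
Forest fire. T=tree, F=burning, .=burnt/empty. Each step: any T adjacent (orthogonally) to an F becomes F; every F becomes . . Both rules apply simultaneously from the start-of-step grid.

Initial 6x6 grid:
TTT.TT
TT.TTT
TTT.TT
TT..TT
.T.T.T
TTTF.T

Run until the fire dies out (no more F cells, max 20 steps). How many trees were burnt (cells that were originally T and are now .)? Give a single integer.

Step 1: +2 fires, +1 burnt (F count now 2)
Step 2: +1 fires, +2 burnt (F count now 1)
Step 3: +2 fires, +1 burnt (F count now 2)
Step 4: +1 fires, +2 burnt (F count now 1)
Step 5: +2 fires, +1 burnt (F count now 2)
Step 6: +3 fires, +2 burnt (F count now 3)
Step 7: +2 fires, +3 burnt (F count now 2)
Step 8: +2 fires, +2 burnt (F count now 2)
Step 9: +0 fires, +2 burnt (F count now 0)
Fire out after step 9
Initially T: 26, now '.': 25
Total burnt (originally-T cells now '.'): 15

Answer: 15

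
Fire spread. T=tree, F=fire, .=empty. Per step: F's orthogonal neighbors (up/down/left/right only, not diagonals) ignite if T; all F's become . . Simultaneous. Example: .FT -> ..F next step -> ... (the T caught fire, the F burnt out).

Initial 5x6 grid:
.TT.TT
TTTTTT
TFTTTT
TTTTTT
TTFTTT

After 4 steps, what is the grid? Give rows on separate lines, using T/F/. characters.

Step 1: 7 trees catch fire, 2 burn out
  .TT.TT
  TFTTTT
  F.FTTT
  TFFTTT
  TF.FTT
Step 2: 8 trees catch fire, 7 burn out
  .FT.TT
  F.FTTT
  ...FTT
  F..FTT
  F...FT
Step 3: 5 trees catch fire, 8 burn out
  ..F.TT
  ...FTT
  ....FT
  ....FT
  .....F
Step 4: 3 trees catch fire, 5 burn out
  ....TT
  ....FT
  .....F
  .....F
  ......

....TT
....FT
.....F
.....F
......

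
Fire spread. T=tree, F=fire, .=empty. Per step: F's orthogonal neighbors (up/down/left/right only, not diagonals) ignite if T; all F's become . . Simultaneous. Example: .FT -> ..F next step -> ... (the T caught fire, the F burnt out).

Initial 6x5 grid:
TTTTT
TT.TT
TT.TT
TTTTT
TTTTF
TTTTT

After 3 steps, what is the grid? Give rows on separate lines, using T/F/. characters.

Step 1: 3 trees catch fire, 1 burn out
  TTTTT
  TT.TT
  TT.TT
  TTTTF
  TTTF.
  TTTTF
Step 2: 4 trees catch fire, 3 burn out
  TTTTT
  TT.TT
  TT.TF
  TTTF.
  TTF..
  TTTF.
Step 3: 5 trees catch fire, 4 burn out
  TTTTT
  TT.TF
  TT.F.
  TTF..
  TF...
  TTF..

TTTTT
TT.TF
TT.F.
TTF..
TF...
TTF..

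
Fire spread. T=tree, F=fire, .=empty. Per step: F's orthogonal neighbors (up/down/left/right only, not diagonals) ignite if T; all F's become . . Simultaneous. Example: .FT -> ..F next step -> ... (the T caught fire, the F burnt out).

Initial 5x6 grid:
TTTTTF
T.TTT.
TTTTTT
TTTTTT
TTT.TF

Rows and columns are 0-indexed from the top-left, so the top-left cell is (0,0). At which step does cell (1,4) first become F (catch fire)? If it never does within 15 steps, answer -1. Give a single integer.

Step 1: cell (1,4)='T' (+3 fires, +2 burnt)
Step 2: cell (1,4)='F' (+4 fires, +3 burnt)
  -> target ignites at step 2
Step 3: cell (1,4)='.' (+4 fires, +4 burnt)
Step 4: cell (1,4)='.' (+4 fires, +4 burnt)
Step 5: cell (1,4)='.' (+4 fires, +4 burnt)
Step 6: cell (1,4)='.' (+4 fires, +4 burnt)
Step 7: cell (1,4)='.' (+2 fires, +4 burnt)
Step 8: cell (1,4)='.' (+0 fires, +2 burnt)
  fire out at step 8

2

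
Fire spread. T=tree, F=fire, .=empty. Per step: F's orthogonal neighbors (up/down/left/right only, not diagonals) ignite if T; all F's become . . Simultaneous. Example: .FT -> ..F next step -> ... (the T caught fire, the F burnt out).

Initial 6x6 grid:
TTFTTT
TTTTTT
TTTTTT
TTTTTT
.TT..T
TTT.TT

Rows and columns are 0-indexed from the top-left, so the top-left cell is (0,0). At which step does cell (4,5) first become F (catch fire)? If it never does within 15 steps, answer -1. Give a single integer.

Step 1: cell (4,5)='T' (+3 fires, +1 burnt)
Step 2: cell (4,5)='T' (+5 fires, +3 burnt)
Step 3: cell (4,5)='T' (+6 fires, +5 burnt)
Step 4: cell (4,5)='T' (+6 fires, +6 burnt)
Step 5: cell (4,5)='T' (+5 fires, +6 burnt)
Step 6: cell (4,5)='T' (+2 fires, +5 burnt)
Step 7: cell (4,5)='F' (+2 fires, +2 burnt)
  -> target ignites at step 7
Step 8: cell (4,5)='.' (+1 fires, +2 burnt)
Step 9: cell (4,5)='.' (+1 fires, +1 burnt)
Step 10: cell (4,5)='.' (+0 fires, +1 burnt)
  fire out at step 10

7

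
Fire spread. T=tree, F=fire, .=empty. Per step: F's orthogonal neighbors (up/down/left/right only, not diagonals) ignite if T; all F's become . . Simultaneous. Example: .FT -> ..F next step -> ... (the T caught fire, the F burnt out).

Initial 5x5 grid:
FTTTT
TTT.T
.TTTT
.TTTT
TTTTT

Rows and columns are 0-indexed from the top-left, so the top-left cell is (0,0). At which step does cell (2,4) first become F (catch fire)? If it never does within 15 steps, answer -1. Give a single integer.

Step 1: cell (2,4)='T' (+2 fires, +1 burnt)
Step 2: cell (2,4)='T' (+2 fires, +2 burnt)
Step 3: cell (2,4)='T' (+3 fires, +2 burnt)
Step 4: cell (2,4)='T' (+3 fires, +3 burnt)
Step 5: cell (2,4)='T' (+4 fires, +3 burnt)
Step 6: cell (2,4)='F' (+4 fires, +4 burnt)
  -> target ignites at step 6
Step 7: cell (2,4)='.' (+2 fires, +4 burnt)
Step 8: cell (2,4)='.' (+1 fires, +2 burnt)
Step 9: cell (2,4)='.' (+0 fires, +1 burnt)
  fire out at step 9

6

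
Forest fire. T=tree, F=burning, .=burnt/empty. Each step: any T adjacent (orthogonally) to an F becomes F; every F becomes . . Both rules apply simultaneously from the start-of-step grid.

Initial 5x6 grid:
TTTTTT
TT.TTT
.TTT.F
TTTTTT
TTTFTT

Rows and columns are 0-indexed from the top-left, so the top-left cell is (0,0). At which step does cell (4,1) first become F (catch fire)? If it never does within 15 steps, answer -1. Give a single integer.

Step 1: cell (4,1)='T' (+5 fires, +2 burnt)
Step 2: cell (4,1)='F' (+7 fires, +5 burnt)
  -> target ignites at step 2
Step 3: cell (4,1)='.' (+5 fires, +7 burnt)
Step 4: cell (4,1)='.' (+3 fires, +5 burnt)
Step 5: cell (4,1)='.' (+2 fires, +3 burnt)
Step 6: cell (4,1)='.' (+2 fires, +2 burnt)
Step 7: cell (4,1)='.' (+1 fires, +2 burnt)
Step 8: cell (4,1)='.' (+0 fires, +1 burnt)
  fire out at step 8

2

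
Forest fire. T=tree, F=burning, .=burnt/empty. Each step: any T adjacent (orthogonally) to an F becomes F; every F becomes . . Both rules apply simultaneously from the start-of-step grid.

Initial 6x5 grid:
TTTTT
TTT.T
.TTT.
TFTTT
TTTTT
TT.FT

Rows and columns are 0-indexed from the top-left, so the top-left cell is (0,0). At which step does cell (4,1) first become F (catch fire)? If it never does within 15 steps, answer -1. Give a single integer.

Step 1: cell (4,1)='F' (+6 fires, +2 burnt)
  -> target ignites at step 1
Step 2: cell (4,1)='.' (+7 fires, +6 burnt)
Step 3: cell (4,1)='.' (+6 fires, +7 burnt)
Step 4: cell (4,1)='.' (+2 fires, +6 burnt)
Step 5: cell (4,1)='.' (+1 fires, +2 burnt)
Step 6: cell (4,1)='.' (+1 fires, +1 burnt)
Step 7: cell (4,1)='.' (+1 fires, +1 burnt)
Step 8: cell (4,1)='.' (+0 fires, +1 burnt)
  fire out at step 8

1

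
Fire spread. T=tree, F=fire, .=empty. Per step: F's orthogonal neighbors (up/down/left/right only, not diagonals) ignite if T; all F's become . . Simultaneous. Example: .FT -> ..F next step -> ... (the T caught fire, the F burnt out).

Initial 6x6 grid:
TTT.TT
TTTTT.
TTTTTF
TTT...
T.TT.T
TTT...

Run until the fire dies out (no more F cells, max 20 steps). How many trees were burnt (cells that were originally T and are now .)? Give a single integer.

Step 1: +1 fires, +1 burnt (F count now 1)
Step 2: +2 fires, +1 burnt (F count now 2)
Step 3: +3 fires, +2 burnt (F count now 3)
Step 4: +4 fires, +3 burnt (F count now 4)
Step 5: +5 fires, +4 burnt (F count now 5)
Step 6: +5 fires, +5 burnt (F count now 5)
Step 7: +3 fires, +5 burnt (F count now 3)
Step 8: +1 fires, +3 burnt (F count now 1)
Step 9: +0 fires, +1 burnt (F count now 0)
Fire out after step 9
Initially T: 25, now '.': 35
Total burnt (originally-T cells now '.'): 24

Answer: 24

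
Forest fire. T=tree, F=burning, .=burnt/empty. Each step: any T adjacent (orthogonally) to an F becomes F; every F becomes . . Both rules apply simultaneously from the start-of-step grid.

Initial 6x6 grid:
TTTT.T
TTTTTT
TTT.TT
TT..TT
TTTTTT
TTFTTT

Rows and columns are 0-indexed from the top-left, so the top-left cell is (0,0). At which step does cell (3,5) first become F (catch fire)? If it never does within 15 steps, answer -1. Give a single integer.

Step 1: cell (3,5)='T' (+3 fires, +1 burnt)
Step 2: cell (3,5)='T' (+4 fires, +3 burnt)
Step 3: cell (3,5)='T' (+4 fires, +4 burnt)
Step 4: cell (3,5)='T' (+4 fires, +4 burnt)
Step 5: cell (3,5)='F' (+5 fires, +4 burnt)
  -> target ignites at step 5
Step 6: cell (3,5)='.' (+5 fires, +5 burnt)
Step 7: cell (3,5)='.' (+4 fires, +5 burnt)
Step 8: cell (3,5)='.' (+2 fires, +4 burnt)
Step 9: cell (3,5)='.' (+0 fires, +2 burnt)
  fire out at step 9

5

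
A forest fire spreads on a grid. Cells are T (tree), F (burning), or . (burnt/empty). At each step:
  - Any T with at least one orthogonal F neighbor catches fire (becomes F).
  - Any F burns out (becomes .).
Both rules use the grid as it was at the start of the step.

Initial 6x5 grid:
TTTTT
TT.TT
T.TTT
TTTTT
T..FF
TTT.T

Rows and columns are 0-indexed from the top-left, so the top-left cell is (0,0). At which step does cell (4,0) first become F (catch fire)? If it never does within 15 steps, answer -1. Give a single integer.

Step 1: cell (4,0)='T' (+3 fires, +2 burnt)
Step 2: cell (4,0)='T' (+3 fires, +3 burnt)
Step 3: cell (4,0)='T' (+4 fires, +3 burnt)
Step 4: cell (4,0)='T' (+3 fires, +4 burnt)
Step 5: cell (4,0)='F' (+3 fires, +3 burnt)
  -> target ignites at step 5
Step 6: cell (4,0)='.' (+3 fires, +3 burnt)
Step 7: cell (4,0)='.' (+3 fires, +3 burnt)
Step 8: cell (4,0)='.' (+1 fires, +3 burnt)
Step 9: cell (4,0)='.' (+0 fires, +1 burnt)
  fire out at step 9

5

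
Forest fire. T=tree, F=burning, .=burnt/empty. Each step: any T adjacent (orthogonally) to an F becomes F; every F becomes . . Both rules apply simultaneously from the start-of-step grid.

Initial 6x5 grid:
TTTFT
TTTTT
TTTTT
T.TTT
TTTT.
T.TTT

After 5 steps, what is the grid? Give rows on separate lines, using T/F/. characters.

Step 1: 3 trees catch fire, 1 burn out
  TTF.F
  TTTFT
  TTTTT
  T.TTT
  TTTT.
  T.TTT
Step 2: 4 trees catch fire, 3 burn out
  TF...
  TTF.F
  TTTFT
  T.TTT
  TTTT.
  T.TTT
Step 3: 5 trees catch fire, 4 burn out
  F....
  TF...
  TTF.F
  T.TFT
  TTTT.
  T.TTT
Step 4: 5 trees catch fire, 5 burn out
  .....
  F....
  TF...
  T.F.F
  TTTF.
  T.TTT
Step 5: 3 trees catch fire, 5 burn out
  .....
  .....
  F....
  T....
  TTF..
  T.TFT

.....
.....
F....
T....
TTF..
T.TFT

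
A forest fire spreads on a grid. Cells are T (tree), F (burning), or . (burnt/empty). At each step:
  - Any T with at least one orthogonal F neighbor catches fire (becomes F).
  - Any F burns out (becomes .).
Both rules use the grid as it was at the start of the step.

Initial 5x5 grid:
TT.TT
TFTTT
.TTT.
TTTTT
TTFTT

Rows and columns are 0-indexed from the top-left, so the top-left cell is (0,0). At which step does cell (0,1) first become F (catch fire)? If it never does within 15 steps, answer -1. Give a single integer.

Step 1: cell (0,1)='F' (+7 fires, +2 burnt)
  -> target ignites at step 1
Step 2: cell (0,1)='.' (+7 fires, +7 burnt)
Step 3: cell (0,1)='.' (+5 fires, +7 burnt)
Step 4: cell (0,1)='.' (+1 fires, +5 burnt)
Step 5: cell (0,1)='.' (+0 fires, +1 burnt)
  fire out at step 5

1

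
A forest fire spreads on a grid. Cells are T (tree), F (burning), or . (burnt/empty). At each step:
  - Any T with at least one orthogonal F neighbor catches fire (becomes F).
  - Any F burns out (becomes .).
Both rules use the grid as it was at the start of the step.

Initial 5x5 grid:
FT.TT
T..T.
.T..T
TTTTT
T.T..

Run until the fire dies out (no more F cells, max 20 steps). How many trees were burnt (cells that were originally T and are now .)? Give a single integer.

Answer: 2

Derivation:
Step 1: +2 fires, +1 burnt (F count now 2)
Step 2: +0 fires, +2 burnt (F count now 0)
Fire out after step 2
Initially T: 14, now '.': 13
Total burnt (originally-T cells now '.'): 2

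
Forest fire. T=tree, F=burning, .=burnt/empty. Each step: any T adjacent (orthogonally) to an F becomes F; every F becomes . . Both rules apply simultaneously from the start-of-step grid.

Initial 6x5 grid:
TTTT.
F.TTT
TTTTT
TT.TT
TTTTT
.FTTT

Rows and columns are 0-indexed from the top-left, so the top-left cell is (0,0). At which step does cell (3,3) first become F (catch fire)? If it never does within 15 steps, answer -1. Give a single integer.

Step 1: cell (3,3)='T' (+4 fires, +2 burnt)
Step 2: cell (3,3)='T' (+7 fires, +4 burnt)
Step 3: cell (3,3)='T' (+4 fires, +7 burnt)
Step 4: cell (3,3)='F' (+5 fires, +4 burnt)
  -> target ignites at step 4
Step 5: cell (3,3)='.' (+3 fires, +5 burnt)
Step 6: cell (3,3)='.' (+1 fires, +3 burnt)
Step 7: cell (3,3)='.' (+0 fires, +1 burnt)
  fire out at step 7

4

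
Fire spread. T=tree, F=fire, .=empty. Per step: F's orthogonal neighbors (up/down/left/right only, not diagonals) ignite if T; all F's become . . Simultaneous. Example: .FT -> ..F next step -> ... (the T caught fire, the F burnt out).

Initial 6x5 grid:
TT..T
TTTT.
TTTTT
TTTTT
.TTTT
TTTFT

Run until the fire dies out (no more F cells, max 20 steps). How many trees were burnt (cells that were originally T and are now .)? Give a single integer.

Answer: 24

Derivation:
Step 1: +3 fires, +1 burnt (F count now 3)
Step 2: +4 fires, +3 burnt (F count now 4)
Step 3: +5 fires, +4 burnt (F count now 5)
Step 4: +4 fires, +5 burnt (F count now 4)
Step 5: +3 fires, +4 burnt (F count now 3)
Step 6: +2 fires, +3 burnt (F count now 2)
Step 7: +2 fires, +2 burnt (F count now 2)
Step 8: +1 fires, +2 burnt (F count now 1)
Step 9: +0 fires, +1 burnt (F count now 0)
Fire out after step 9
Initially T: 25, now '.': 29
Total burnt (originally-T cells now '.'): 24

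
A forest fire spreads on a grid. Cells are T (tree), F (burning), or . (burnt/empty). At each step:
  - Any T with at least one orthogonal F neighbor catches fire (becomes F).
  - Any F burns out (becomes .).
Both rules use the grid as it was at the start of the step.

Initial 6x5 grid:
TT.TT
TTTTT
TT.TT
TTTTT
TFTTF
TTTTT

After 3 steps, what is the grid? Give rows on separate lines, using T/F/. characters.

Step 1: 7 trees catch fire, 2 burn out
  TT.TT
  TTTTT
  TT.TT
  TFTTF
  F.FF.
  TFTTF
Step 2: 8 trees catch fire, 7 burn out
  TT.TT
  TTTTT
  TF.TF
  F.FF.
  .....
  F.FF.
Step 3: 4 trees catch fire, 8 burn out
  TT.TT
  TFTTF
  F..F.
  .....
  .....
  .....

TT.TT
TFTTF
F..F.
.....
.....
.....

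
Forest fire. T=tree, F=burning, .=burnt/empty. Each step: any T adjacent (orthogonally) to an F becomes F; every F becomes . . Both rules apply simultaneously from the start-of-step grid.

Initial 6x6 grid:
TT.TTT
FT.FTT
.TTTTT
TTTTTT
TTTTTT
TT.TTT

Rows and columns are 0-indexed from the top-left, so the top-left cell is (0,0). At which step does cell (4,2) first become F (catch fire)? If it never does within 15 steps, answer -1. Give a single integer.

Step 1: cell (4,2)='T' (+5 fires, +2 burnt)
Step 2: cell (4,2)='T' (+7 fires, +5 burnt)
Step 3: cell (4,2)='T' (+6 fires, +7 burnt)
Step 4: cell (4,2)='F' (+6 fires, +6 burnt)
  -> target ignites at step 4
Step 5: cell (4,2)='.' (+4 fires, +6 burnt)
Step 6: cell (4,2)='.' (+2 fires, +4 burnt)
Step 7: cell (4,2)='.' (+0 fires, +2 burnt)
  fire out at step 7

4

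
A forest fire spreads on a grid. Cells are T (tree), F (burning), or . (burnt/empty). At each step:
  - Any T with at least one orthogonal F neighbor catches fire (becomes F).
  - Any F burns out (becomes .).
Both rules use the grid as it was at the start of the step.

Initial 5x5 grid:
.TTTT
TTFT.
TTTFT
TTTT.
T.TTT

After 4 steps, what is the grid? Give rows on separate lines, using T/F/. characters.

Step 1: 6 trees catch fire, 2 burn out
  .TFTT
  TF.F.
  TTF.F
  TTTF.
  T.TTT
Step 2: 6 trees catch fire, 6 burn out
  .F.FT
  F....
  TF...
  TTF..
  T.TFT
Step 3: 5 trees catch fire, 6 burn out
  ....F
  .....
  F....
  TF...
  T.F.F
Step 4: 1 trees catch fire, 5 burn out
  .....
  .....
  .....
  F....
  T....

.....
.....
.....
F....
T....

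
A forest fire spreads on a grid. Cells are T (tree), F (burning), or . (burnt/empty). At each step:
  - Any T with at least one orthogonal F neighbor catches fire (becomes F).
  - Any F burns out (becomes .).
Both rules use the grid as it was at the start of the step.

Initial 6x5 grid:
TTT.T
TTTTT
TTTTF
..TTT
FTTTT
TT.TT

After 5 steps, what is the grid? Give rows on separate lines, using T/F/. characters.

Step 1: 5 trees catch fire, 2 burn out
  TTT.T
  TTTTF
  TTTF.
  ..TTF
  .FTTT
  FT.TT
Step 2: 7 trees catch fire, 5 burn out
  TTT.F
  TTTF.
  TTF..
  ..TF.
  ..FTF
  .F.TT
Step 3: 5 trees catch fire, 7 burn out
  TTT..
  TTF..
  TF...
  ..F..
  ...F.
  ...TF
Step 4: 4 trees catch fire, 5 burn out
  TTF..
  TF...
  F....
  .....
  .....
  ...F.
Step 5: 2 trees catch fire, 4 burn out
  TF...
  F....
  .....
  .....
  .....
  .....

TF...
F....
.....
.....
.....
.....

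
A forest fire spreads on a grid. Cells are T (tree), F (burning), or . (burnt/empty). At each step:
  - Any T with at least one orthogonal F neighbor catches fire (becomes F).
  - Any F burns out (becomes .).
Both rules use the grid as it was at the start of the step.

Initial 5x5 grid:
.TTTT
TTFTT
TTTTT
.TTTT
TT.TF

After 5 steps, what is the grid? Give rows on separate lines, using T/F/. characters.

Step 1: 6 trees catch fire, 2 burn out
  .TFTT
  TF.FT
  TTFTT
  .TTTF
  TT.F.
Step 2: 9 trees catch fire, 6 burn out
  .F.FT
  F...F
  TF.FF
  .TFF.
  TT...
Step 3: 3 trees catch fire, 9 burn out
  ....F
  .....
  F....
  .F...
  TT...
Step 4: 1 trees catch fire, 3 burn out
  .....
  .....
  .....
  .....
  TF...
Step 5: 1 trees catch fire, 1 burn out
  .....
  .....
  .....
  .....
  F....

.....
.....
.....
.....
F....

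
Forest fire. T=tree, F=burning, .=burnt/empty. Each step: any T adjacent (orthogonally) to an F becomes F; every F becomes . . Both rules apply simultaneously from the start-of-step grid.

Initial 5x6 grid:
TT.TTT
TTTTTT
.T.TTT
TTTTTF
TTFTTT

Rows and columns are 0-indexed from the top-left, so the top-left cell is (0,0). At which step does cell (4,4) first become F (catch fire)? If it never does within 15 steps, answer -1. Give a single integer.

Step 1: cell (4,4)='T' (+6 fires, +2 burnt)
Step 2: cell (4,4)='F' (+6 fires, +6 burnt)
  -> target ignites at step 2
Step 3: cell (4,4)='.' (+5 fires, +6 burnt)
Step 4: cell (4,4)='.' (+3 fires, +5 burnt)
Step 5: cell (4,4)='.' (+4 fires, +3 burnt)
Step 6: cell (4,4)='.' (+1 fires, +4 burnt)
Step 7: cell (4,4)='.' (+0 fires, +1 burnt)
  fire out at step 7

2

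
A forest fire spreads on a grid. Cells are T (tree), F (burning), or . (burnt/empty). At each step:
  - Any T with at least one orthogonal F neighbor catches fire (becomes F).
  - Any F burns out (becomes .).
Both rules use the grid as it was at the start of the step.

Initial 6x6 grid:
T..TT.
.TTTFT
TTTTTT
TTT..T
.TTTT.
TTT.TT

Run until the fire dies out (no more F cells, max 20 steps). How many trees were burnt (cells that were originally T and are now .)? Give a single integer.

Step 1: +4 fires, +1 burnt (F count now 4)
Step 2: +4 fires, +4 burnt (F count now 4)
Step 3: +3 fires, +4 burnt (F count now 3)
Step 4: +2 fires, +3 burnt (F count now 2)
Step 5: +3 fires, +2 burnt (F count now 3)
Step 6: +4 fires, +3 burnt (F count now 4)
Step 7: +2 fires, +4 burnt (F count now 2)
Step 8: +2 fires, +2 burnt (F count now 2)
Step 9: +1 fires, +2 burnt (F count now 1)
Step 10: +0 fires, +1 burnt (F count now 0)
Fire out after step 10
Initially T: 26, now '.': 35
Total burnt (originally-T cells now '.'): 25

Answer: 25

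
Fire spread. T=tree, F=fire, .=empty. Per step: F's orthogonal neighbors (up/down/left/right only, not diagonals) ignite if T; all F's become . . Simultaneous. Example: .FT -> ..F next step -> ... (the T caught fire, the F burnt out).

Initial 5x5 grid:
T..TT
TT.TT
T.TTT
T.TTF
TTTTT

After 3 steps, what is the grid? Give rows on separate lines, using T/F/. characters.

Step 1: 3 trees catch fire, 1 burn out
  T..TT
  TT.TT
  T.TTF
  T.TF.
  TTTTF
Step 2: 4 trees catch fire, 3 burn out
  T..TT
  TT.TF
  T.TF.
  T.F..
  TTTF.
Step 3: 4 trees catch fire, 4 burn out
  T..TF
  TT.F.
  T.F..
  T....
  TTF..

T..TF
TT.F.
T.F..
T....
TTF..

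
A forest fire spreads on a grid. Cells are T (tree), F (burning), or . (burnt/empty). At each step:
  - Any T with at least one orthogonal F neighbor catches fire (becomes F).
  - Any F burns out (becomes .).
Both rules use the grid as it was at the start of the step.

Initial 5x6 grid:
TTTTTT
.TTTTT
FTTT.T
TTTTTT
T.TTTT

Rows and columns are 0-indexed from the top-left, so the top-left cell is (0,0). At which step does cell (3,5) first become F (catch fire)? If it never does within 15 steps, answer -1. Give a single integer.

Step 1: cell (3,5)='T' (+2 fires, +1 burnt)
Step 2: cell (3,5)='T' (+4 fires, +2 burnt)
Step 3: cell (3,5)='T' (+4 fires, +4 burnt)
Step 4: cell (3,5)='T' (+5 fires, +4 burnt)
Step 5: cell (3,5)='T' (+4 fires, +5 burnt)
Step 6: cell (3,5)='F' (+4 fires, +4 burnt)
  -> target ignites at step 6
Step 7: cell (3,5)='.' (+3 fires, +4 burnt)
Step 8: cell (3,5)='.' (+0 fires, +3 burnt)
  fire out at step 8

6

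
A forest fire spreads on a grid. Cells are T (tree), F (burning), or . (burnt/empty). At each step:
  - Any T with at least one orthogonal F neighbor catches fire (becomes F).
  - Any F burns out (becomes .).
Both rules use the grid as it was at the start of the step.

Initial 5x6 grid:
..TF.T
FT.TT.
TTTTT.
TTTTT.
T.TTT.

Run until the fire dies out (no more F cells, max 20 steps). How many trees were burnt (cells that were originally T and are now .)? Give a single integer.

Answer: 18

Derivation:
Step 1: +4 fires, +2 burnt (F count now 4)
Step 2: +4 fires, +4 burnt (F count now 4)
Step 3: +5 fires, +4 burnt (F count now 5)
Step 4: +3 fires, +5 burnt (F count now 3)
Step 5: +2 fires, +3 burnt (F count now 2)
Step 6: +0 fires, +2 burnt (F count now 0)
Fire out after step 6
Initially T: 19, now '.': 29
Total burnt (originally-T cells now '.'): 18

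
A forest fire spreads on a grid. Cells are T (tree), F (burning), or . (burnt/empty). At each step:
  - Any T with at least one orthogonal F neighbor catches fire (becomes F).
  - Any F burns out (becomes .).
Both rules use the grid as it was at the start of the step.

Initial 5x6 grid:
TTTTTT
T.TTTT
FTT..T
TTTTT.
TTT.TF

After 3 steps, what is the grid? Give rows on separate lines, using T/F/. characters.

Step 1: 4 trees catch fire, 2 burn out
  TTTTTT
  F.TTTT
  .FT..T
  FTTTT.
  TTT.F.
Step 2: 5 trees catch fire, 4 burn out
  FTTTTT
  ..TTTT
  ..F..T
  .FTTF.
  FTT...
Step 3: 5 trees catch fire, 5 burn out
  .FTTTT
  ..FTTT
  .....T
  ..FF..
  .FT...

.FTTTT
..FTTT
.....T
..FF..
.FT...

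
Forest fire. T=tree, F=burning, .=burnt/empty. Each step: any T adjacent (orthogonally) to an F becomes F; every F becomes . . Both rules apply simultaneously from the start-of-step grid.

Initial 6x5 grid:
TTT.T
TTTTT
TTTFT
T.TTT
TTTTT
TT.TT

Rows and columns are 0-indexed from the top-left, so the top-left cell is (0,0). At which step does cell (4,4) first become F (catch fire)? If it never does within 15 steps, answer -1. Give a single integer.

Step 1: cell (4,4)='T' (+4 fires, +1 burnt)
Step 2: cell (4,4)='T' (+6 fires, +4 burnt)
Step 3: cell (4,4)='F' (+7 fires, +6 burnt)
  -> target ignites at step 3
Step 4: cell (4,4)='.' (+5 fires, +7 burnt)
Step 5: cell (4,4)='.' (+3 fires, +5 burnt)
Step 6: cell (4,4)='.' (+1 fires, +3 burnt)
Step 7: cell (4,4)='.' (+0 fires, +1 burnt)
  fire out at step 7

3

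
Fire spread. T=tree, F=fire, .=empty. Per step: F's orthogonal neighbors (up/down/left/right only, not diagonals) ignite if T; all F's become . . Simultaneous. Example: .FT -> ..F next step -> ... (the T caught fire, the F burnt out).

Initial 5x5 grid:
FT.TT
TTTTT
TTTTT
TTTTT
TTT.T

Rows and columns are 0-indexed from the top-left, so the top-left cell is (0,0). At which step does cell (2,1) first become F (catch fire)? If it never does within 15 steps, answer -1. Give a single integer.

Step 1: cell (2,1)='T' (+2 fires, +1 burnt)
Step 2: cell (2,1)='T' (+2 fires, +2 burnt)
Step 3: cell (2,1)='F' (+3 fires, +2 burnt)
  -> target ignites at step 3
Step 4: cell (2,1)='.' (+4 fires, +3 burnt)
Step 5: cell (2,1)='.' (+5 fires, +4 burnt)
Step 6: cell (2,1)='.' (+4 fires, +5 burnt)
Step 7: cell (2,1)='.' (+1 fires, +4 burnt)
Step 8: cell (2,1)='.' (+1 fires, +1 burnt)
Step 9: cell (2,1)='.' (+0 fires, +1 burnt)
  fire out at step 9

3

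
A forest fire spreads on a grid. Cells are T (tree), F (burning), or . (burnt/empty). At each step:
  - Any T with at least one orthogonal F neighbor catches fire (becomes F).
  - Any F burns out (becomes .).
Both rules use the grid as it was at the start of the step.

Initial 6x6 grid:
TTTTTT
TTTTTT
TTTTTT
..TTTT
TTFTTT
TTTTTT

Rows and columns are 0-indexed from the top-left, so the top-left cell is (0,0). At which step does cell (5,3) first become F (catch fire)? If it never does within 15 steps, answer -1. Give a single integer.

Step 1: cell (5,3)='T' (+4 fires, +1 burnt)
Step 2: cell (5,3)='F' (+6 fires, +4 burnt)
  -> target ignites at step 2
Step 3: cell (5,3)='.' (+7 fires, +6 burnt)
Step 4: cell (5,3)='.' (+7 fires, +7 burnt)
Step 5: cell (5,3)='.' (+5 fires, +7 burnt)
Step 6: cell (5,3)='.' (+3 fires, +5 burnt)
Step 7: cell (5,3)='.' (+1 fires, +3 burnt)
Step 8: cell (5,3)='.' (+0 fires, +1 burnt)
  fire out at step 8

2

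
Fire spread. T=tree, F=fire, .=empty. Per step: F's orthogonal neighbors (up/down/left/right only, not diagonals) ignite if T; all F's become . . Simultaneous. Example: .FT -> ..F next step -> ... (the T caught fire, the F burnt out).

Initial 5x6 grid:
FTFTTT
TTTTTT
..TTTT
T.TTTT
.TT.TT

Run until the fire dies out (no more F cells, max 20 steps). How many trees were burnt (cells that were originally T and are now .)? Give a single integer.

Answer: 22

Derivation:
Step 1: +4 fires, +2 burnt (F count now 4)
Step 2: +4 fires, +4 burnt (F count now 4)
Step 3: +4 fires, +4 burnt (F count now 4)
Step 4: +4 fires, +4 burnt (F count now 4)
Step 5: +3 fires, +4 burnt (F count now 3)
Step 6: +2 fires, +3 burnt (F count now 2)
Step 7: +1 fires, +2 burnt (F count now 1)
Step 8: +0 fires, +1 burnt (F count now 0)
Fire out after step 8
Initially T: 23, now '.': 29
Total burnt (originally-T cells now '.'): 22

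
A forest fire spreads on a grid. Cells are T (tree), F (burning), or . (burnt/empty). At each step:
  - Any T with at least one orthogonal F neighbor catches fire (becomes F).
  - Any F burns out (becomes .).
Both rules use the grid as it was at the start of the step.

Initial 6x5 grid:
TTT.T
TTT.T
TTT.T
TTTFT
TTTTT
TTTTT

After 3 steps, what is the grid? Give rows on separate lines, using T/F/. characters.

Step 1: 3 trees catch fire, 1 burn out
  TTT.T
  TTT.T
  TTT.T
  TTF.F
  TTTFT
  TTTTT
Step 2: 6 trees catch fire, 3 burn out
  TTT.T
  TTT.T
  TTF.F
  TF...
  TTF.F
  TTTFT
Step 3: 7 trees catch fire, 6 burn out
  TTT.T
  TTF.F
  TF...
  F....
  TF...
  TTF.F

TTT.T
TTF.F
TF...
F....
TF...
TTF.F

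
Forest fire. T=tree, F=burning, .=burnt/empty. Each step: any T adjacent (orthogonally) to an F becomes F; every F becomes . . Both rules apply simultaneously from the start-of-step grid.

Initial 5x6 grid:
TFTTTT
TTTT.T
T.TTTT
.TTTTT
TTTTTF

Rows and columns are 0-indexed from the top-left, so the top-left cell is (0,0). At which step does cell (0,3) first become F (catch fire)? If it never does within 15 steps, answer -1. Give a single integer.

Step 1: cell (0,3)='T' (+5 fires, +2 burnt)
Step 2: cell (0,3)='F' (+6 fires, +5 burnt)
  -> target ignites at step 2
Step 3: cell (0,3)='.' (+8 fires, +6 burnt)
Step 4: cell (0,3)='.' (+4 fires, +8 burnt)
Step 5: cell (0,3)='.' (+2 fires, +4 burnt)
Step 6: cell (0,3)='.' (+0 fires, +2 burnt)
  fire out at step 6

2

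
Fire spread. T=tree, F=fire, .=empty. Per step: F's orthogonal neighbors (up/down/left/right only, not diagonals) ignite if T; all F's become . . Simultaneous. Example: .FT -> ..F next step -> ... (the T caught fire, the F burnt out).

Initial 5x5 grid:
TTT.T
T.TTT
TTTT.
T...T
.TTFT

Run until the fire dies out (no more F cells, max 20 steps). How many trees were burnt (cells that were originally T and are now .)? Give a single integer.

Step 1: +2 fires, +1 burnt (F count now 2)
Step 2: +2 fires, +2 burnt (F count now 2)
Step 3: +0 fires, +2 burnt (F count now 0)
Fire out after step 3
Initially T: 17, now '.': 12
Total burnt (originally-T cells now '.'): 4

Answer: 4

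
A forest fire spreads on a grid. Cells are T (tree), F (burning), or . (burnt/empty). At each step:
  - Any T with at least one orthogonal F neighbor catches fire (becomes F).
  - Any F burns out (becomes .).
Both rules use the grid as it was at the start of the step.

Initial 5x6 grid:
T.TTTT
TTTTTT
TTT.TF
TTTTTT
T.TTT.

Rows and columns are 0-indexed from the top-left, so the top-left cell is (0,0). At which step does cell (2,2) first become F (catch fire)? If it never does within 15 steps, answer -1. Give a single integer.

Step 1: cell (2,2)='T' (+3 fires, +1 burnt)
Step 2: cell (2,2)='T' (+3 fires, +3 burnt)
Step 3: cell (2,2)='T' (+4 fires, +3 burnt)
Step 4: cell (2,2)='T' (+4 fires, +4 burnt)
Step 5: cell (2,2)='F' (+5 fires, +4 burnt)
  -> target ignites at step 5
Step 6: cell (2,2)='.' (+3 fires, +5 burnt)
Step 7: cell (2,2)='.' (+3 fires, +3 burnt)
Step 8: cell (2,2)='.' (+0 fires, +3 burnt)
  fire out at step 8

5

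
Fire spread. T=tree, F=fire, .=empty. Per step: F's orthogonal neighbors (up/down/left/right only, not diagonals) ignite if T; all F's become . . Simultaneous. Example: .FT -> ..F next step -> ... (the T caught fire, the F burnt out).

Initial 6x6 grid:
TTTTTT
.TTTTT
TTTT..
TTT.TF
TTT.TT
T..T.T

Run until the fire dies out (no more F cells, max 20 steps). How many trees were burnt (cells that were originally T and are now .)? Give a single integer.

Answer: 4

Derivation:
Step 1: +2 fires, +1 burnt (F count now 2)
Step 2: +2 fires, +2 burnt (F count now 2)
Step 3: +0 fires, +2 burnt (F count now 0)
Fire out after step 3
Initially T: 27, now '.': 13
Total burnt (originally-T cells now '.'): 4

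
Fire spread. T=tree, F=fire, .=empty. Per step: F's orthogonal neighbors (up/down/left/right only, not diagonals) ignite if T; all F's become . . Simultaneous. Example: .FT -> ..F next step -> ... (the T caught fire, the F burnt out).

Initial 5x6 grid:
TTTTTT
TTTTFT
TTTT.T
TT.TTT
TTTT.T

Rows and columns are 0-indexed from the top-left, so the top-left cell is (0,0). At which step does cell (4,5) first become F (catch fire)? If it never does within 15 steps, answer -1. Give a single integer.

Step 1: cell (4,5)='T' (+3 fires, +1 burnt)
Step 2: cell (4,5)='T' (+5 fires, +3 burnt)
Step 3: cell (4,5)='T' (+5 fires, +5 burnt)
Step 4: cell (4,5)='F' (+6 fires, +5 burnt)
  -> target ignites at step 4
Step 5: cell (4,5)='.' (+4 fires, +6 burnt)
Step 6: cell (4,5)='.' (+2 fires, +4 burnt)
Step 7: cell (4,5)='.' (+1 fires, +2 burnt)
Step 8: cell (4,5)='.' (+0 fires, +1 burnt)
  fire out at step 8

4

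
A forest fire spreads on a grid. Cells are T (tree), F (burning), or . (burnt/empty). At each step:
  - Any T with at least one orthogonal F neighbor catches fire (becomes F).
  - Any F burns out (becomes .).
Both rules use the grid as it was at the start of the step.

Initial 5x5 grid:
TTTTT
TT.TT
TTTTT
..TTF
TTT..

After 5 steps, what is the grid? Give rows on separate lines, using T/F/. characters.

Step 1: 2 trees catch fire, 1 burn out
  TTTTT
  TT.TT
  TTTTF
  ..TF.
  TTT..
Step 2: 3 trees catch fire, 2 burn out
  TTTTT
  TT.TF
  TTTF.
  ..F..
  TTT..
Step 3: 4 trees catch fire, 3 burn out
  TTTTF
  TT.F.
  TTF..
  .....
  TTF..
Step 4: 3 trees catch fire, 4 burn out
  TTTF.
  TT...
  TF...
  .....
  TF...
Step 5: 4 trees catch fire, 3 burn out
  TTF..
  TF...
  F....
  .....
  F....

TTF..
TF...
F....
.....
F....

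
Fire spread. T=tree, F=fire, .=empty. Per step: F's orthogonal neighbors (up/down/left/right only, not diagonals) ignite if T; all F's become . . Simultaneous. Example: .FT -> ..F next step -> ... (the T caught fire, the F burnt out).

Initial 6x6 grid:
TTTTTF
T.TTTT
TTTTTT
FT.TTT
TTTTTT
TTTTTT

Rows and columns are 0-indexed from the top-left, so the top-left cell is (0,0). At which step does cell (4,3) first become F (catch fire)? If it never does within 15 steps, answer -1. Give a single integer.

Step 1: cell (4,3)='T' (+5 fires, +2 burnt)
Step 2: cell (4,3)='T' (+7 fires, +5 burnt)
Step 3: cell (4,3)='T' (+8 fires, +7 burnt)
Step 4: cell (4,3)='F' (+7 fires, +8 burnt)
  -> target ignites at step 4
Step 5: cell (4,3)='.' (+4 fires, +7 burnt)
Step 6: cell (4,3)='.' (+1 fires, +4 burnt)
Step 7: cell (4,3)='.' (+0 fires, +1 burnt)
  fire out at step 7

4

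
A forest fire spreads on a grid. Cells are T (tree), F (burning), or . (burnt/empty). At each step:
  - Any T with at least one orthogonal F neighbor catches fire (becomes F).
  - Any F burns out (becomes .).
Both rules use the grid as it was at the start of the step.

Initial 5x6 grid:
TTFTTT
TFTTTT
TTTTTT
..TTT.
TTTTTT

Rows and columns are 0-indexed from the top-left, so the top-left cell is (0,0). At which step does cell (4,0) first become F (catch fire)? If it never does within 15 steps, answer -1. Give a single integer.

Step 1: cell (4,0)='T' (+5 fires, +2 burnt)
Step 2: cell (4,0)='T' (+5 fires, +5 burnt)
Step 3: cell (4,0)='T' (+4 fires, +5 burnt)
Step 4: cell (4,0)='T' (+4 fires, +4 burnt)
Step 5: cell (4,0)='T' (+4 fires, +4 burnt)
Step 6: cell (4,0)='F' (+2 fires, +4 burnt)
  -> target ignites at step 6
Step 7: cell (4,0)='.' (+1 fires, +2 burnt)
Step 8: cell (4,0)='.' (+0 fires, +1 burnt)
  fire out at step 8

6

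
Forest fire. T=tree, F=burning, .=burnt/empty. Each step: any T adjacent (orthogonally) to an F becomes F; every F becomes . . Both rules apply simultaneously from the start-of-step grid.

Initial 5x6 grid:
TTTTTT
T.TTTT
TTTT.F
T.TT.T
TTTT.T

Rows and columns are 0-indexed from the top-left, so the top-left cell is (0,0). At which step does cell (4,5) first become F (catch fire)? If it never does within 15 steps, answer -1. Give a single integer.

Step 1: cell (4,5)='T' (+2 fires, +1 burnt)
Step 2: cell (4,5)='F' (+3 fires, +2 burnt)
  -> target ignites at step 2
Step 3: cell (4,5)='.' (+2 fires, +3 burnt)
Step 4: cell (4,5)='.' (+3 fires, +2 burnt)
Step 5: cell (4,5)='.' (+3 fires, +3 burnt)
Step 6: cell (4,5)='.' (+4 fires, +3 burnt)
Step 7: cell (4,5)='.' (+3 fires, +4 burnt)
Step 8: cell (4,5)='.' (+3 fires, +3 burnt)
Step 9: cell (4,5)='.' (+1 fires, +3 burnt)
Step 10: cell (4,5)='.' (+0 fires, +1 burnt)
  fire out at step 10

2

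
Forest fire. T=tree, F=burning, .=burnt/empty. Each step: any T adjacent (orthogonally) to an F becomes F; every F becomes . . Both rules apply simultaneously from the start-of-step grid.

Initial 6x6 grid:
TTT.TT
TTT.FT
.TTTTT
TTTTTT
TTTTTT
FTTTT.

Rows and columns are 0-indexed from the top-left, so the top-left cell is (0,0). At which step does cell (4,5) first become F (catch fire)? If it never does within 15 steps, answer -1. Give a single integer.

Step 1: cell (4,5)='T' (+5 fires, +2 burnt)
Step 2: cell (4,5)='T' (+7 fires, +5 burnt)
Step 3: cell (4,5)='T' (+7 fires, +7 burnt)
Step 4: cell (4,5)='F' (+6 fires, +7 burnt)
  -> target ignites at step 4
Step 5: cell (4,5)='.' (+2 fires, +6 burnt)
Step 6: cell (4,5)='.' (+2 fires, +2 burnt)
Step 7: cell (4,5)='.' (+1 fires, +2 burnt)
Step 8: cell (4,5)='.' (+0 fires, +1 burnt)
  fire out at step 8

4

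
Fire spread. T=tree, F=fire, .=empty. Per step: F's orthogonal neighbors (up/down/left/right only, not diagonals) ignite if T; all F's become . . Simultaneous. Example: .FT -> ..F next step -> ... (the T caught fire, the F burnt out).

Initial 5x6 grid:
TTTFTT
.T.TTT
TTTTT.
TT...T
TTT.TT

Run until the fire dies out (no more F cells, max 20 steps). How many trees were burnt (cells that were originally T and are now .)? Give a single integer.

Answer: 19

Derivation:
Step 1: +3 fires, +1 burnt (F count now 3)
Step 2: +4 fires, +3 burnt (F count now 4)
Step 3: +5 fires, +4 burnt (F count now 5)
Step 4: +1 fires, +5 burnt (F count now 1)
Step 5: +2 fires, +1 burnt (F count now 2)
Step 6: +2 fires, +2 burnt (F count now 2)
Step 7: +2 fires, +2 burnt (F count now 2)
Step 8: +0 fires, +2 burnt (F count now 0)
Fire out after step 8
Initially T: 22, now '.': 27
Total burnt (originally-T cells now '.'): 19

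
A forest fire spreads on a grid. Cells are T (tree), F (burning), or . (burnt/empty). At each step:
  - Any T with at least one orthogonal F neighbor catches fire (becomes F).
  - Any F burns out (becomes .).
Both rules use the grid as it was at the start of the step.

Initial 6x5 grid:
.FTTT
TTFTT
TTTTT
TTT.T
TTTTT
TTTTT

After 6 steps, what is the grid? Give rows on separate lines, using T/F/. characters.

Step 1: 4 trees catch fire, 2 burn out
  ..FTT
  TF.FT
  TTFTT
  TTT.T
  TTTTT
  TTTTT
Step 2: 6 trees catch fire, 4 burn out
  ...FT
  F...F
  TF.FT
  TTF.T
  TTTTT
  TTTTT
Step 3: 5 trees catch fire, 6 burn out
  ....F
  .....
  F...F
  TF..T
  TTFTT
  TTTTT
Step 4: 5 trees catch fire, 5 burn out
  .....
  .....
  .....
  F...F
  TF.FT
  TTFTT
Step 5: 4 trees catch fire, 5 burn out
  .....
  .....
  .....
  .....
  F...F
  TF.FT
Step 6: 2 trees catch fire, 4 burn out
  .....
  .....
  .....
  .....
  .....
  F...F

.....
.....
.....
.....
.....
F...F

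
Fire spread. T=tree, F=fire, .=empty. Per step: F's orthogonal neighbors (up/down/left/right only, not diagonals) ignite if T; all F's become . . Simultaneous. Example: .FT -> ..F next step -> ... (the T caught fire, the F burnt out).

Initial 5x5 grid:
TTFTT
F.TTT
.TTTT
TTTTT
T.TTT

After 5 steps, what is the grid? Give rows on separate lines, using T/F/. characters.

Step 1: 4 trees catch fire, 2 burn out
  FF.FT
  ..FTT
  .TTTT
  TTTTT
  T.TTT
Step 2: 3 trees catch fire, 4 burn out
  ....F
  ...FT
  .TFTT
  TTTTT
  T.TTT
Step 3: 4 trees catch fire, 3 burn out
  .....
  ....F
  .F.FT
  TTFTT
  T.TTT
Step 4: 4 trees catch fire, 4 burn out
  .....
  .....
  ....F
  TF.FT
  T.FTT
Step 5: 3 trees catch fire, 4 burn out
  .....
  .....
  .....
  F...F
  T..FT

.....
.....
.....
F...F
T..FT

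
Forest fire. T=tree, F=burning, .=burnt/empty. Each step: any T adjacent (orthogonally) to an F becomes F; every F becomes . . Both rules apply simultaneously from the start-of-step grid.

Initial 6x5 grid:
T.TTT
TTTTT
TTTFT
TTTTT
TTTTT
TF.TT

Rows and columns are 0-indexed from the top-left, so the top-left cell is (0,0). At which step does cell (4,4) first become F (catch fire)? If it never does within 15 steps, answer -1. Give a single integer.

Step 1: cell (4,4)='T' (+6 fires, +2 burnt)
Step 2: cell (4,4)='T' (+10 fires, +6 burnt)
Step 3: cell (4,4)='F' (+7 fires, +10 burnt)
  -> target ignites at step 3
Step 4: cell (4,4)='.' (+2 fires, +7 burnt)
Step 5: cell (4,4)='.' (+1 fires, +2 burnt)
Step 6: cell (4,4)='.' (+0 fires, +1 burnt)
  fire out at step 6

3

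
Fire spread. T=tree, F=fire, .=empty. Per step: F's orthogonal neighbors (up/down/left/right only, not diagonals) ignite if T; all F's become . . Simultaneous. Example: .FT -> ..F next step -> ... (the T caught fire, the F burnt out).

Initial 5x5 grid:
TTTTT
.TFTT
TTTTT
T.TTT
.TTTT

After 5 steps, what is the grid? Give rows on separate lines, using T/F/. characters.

Step 1: 4 trees catch fire, 1 burn out
  TTFTT
  .F.FT
  TTFTT
  T.TTT
  .TTTT
Step 2: 6 trees catch fire, 4 burn out
  TF.FT
  ....F
  TF.FT
  T.FTT
  .TTTT
Step 3: 6 trees catch fire, 6 burn out
  F...F
  .....
  F...F
  T..FT
  .TFTT
Step 4: 4 trees catch fire, 6 burn out
  .....
  .....
  .....
  F...F
  .F.FT
Step 5: 1 trees catch fire, 4 burn out
  .....
  .....
  .....
  .....
  ....F

.....
.....
.....
.....
....F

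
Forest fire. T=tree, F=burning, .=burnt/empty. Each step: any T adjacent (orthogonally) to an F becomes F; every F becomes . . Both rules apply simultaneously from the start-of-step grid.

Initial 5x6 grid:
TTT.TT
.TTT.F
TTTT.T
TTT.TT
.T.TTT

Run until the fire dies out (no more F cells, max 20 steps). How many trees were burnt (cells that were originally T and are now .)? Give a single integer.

Step 1: +2 fires, +1 burnt (F count now 2)
Step 2: +2 fires, +2 burnt (F count now 2)
Step 3: +2 fires, +2 burnt (F count now 2)
Step 4: +1 fires, +2 burnt (F count now 1)
Step 5: +1 fires, +1 burnt (F count now 1)
Step 6: +0 fires, +1 burnt (F count now 0)
Fire out after step 6
Initially T: 22, now '.': 16
Total burnt (originally-T cells now '.'): 8

Answer: 8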